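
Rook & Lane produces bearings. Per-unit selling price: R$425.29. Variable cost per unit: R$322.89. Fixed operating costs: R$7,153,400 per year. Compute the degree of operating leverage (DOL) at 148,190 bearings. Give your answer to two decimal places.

Contribution at this volume is 148,190 × R$102.40 = R$15,174,656.00.
Subtracting fixed costs: EBIT = R$15,174,656.00 − R$7,153,400 = R$8,021,256.00.
Degree of operating leverage = R$15,174,656.00 / R$8,021,256.00 = 1.8918.

1.89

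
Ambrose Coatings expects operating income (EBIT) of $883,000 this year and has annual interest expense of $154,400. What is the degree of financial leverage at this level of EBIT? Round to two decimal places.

Interest = $154,400.00.
DFL = EBIT ÷ (EBIT − I) = $883,000 ÷ ($883,000 − $154,400.00) = $883,000 ÷ $728,600.00 = 1.2119.

1.21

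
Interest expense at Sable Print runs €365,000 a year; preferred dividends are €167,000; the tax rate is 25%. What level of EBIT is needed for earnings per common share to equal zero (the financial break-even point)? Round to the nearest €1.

€587,667

Grossing the preferred dividend up to pre-tax terms: €167,000 / (1 − 0.25) = €222,666.67.
Financial break-even EBIT = interest + D_p ÷ (1 − t) = €365,000 + €222,666.67 = €587,666.67.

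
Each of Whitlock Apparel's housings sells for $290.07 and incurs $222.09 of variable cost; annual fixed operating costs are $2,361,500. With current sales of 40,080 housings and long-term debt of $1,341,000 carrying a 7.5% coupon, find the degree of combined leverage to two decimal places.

At 40,080 units, contribution = 40,080 × $67.98 = $2,724,638.40.
Operating income = contribution − fixed costs = $2,724,638.40 − $2,361,500 = $363,138.40. Interest = $100,575.00.
DOL = $2,724,638.40 ÷ $363,138.40 = 7.5030; DFL = $363,138.40 ÷ $262,563.40 = 1.3831.
DCL = DOL × DFL = 7.5030 × 1.3831 = 10.3774.

10.38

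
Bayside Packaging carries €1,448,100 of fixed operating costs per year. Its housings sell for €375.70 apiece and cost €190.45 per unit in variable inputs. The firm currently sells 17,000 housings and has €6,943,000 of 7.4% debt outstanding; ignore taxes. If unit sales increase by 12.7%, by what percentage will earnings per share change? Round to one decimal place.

Contribution at this volume is 17,000 × €185.25 = €3,149,250.00.
Subtracting fixed costs: EBIT = €3,149,250.00 − €1,448,100 = €1,701,150.00.
After interest of €513,782.00, pre-tax earnings = €1,187,368.00.
Degree of combined leverage = contribution ÷ (EBIT − I) = €3,149,250.00 ÷ €1,187,368.00 = 2.6523.
%ΔEPS = DCL × %ΔSales = 2.6523 × +12.7% = +33.7%.

+33.7%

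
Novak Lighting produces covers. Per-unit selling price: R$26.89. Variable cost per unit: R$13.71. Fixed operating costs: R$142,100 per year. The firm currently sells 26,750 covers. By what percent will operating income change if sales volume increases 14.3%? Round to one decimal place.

+24.0%

At 26,750 units, contribution = 26,750 × R$13.18 = R$352,565.00.
EBIT = R$352,565.00 − R$142,100 = R$210,465.00.
So DOL = total CM / EBIT = R$352,565.00 / R$210,465.00 = 1.6752.
So EBIT moves 1.6752 × (+14.3%) = +24.0%.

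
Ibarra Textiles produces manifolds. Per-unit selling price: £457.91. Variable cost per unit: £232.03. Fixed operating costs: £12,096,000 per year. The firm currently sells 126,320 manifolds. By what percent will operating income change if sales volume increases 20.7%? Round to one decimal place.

+35.9%

At 126,320 units, contribution = 126,320 × £225.88 = £28,533,161.60.
Operating income = contribution − fixed costs = £28,533,161.60 − £12,096,000 = £16,437,161.60.
DOL = contribution ÷ EBIT = £28,533,161.60 ÷ £16,437,161.60 = 1.7359.
Operating income changes by 1.7359 × +20.7% = +35.9%.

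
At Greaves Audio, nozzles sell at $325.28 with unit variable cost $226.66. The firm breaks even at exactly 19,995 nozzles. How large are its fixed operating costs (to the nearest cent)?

Unit CM = price − variable cost = $325.28 − $226.66 = $98.62.
Since BE = FC / CM, FC = 19,995 × $98.62 = $1,971,906.90.

$1,971,906.90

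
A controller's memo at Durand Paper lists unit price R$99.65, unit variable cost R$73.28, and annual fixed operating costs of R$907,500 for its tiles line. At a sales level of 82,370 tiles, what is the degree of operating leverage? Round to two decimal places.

Contribution at this volume is 82,370 × R$26.37 = R$2,172,096.90.
Subtracting fixed costs: EBIT = R$2,172,096.90 − R$907,500 = R$1,264,596.90.
So DOL = total CM / EBIT = R$2,172,096.90 / R$1,264,596.90 = 1.7176.

1.72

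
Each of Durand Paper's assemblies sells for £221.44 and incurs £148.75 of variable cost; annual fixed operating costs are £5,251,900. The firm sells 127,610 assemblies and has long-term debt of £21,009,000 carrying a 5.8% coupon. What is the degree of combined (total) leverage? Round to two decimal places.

Total contribution margin = 127,610 × £72.69 = £9,275,970.90.
EBIT = £9,275,970.90 − £5,251,900 = £4,024,070.90. Interest = £1,218,522.00, so EBIT − I = £2,805,548.90.
DCL = contribution ÷ (EBIT − I) = £9,275,970.90 ÷ £2,805,548.90 = 3.3063.

3.31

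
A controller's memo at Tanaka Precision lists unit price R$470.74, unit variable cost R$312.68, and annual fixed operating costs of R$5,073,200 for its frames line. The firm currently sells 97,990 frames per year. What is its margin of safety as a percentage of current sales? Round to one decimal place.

Contribution margin per unit = R$470.74 − R$312.68 = R$158.06. Break-even units = R$5,073,200 ÷ R$158.06 = 32,096.67; break-even revenue = 32,096.67 × R$470.74 = R$15,109,187.45.
Current sales = 97,990 × R$470.74 = R$46,127,812.60.
Margin of safety = (R$46,127,812.60 − R$15,109,187.45) ÷ R$46,127,812.60 = 67.2%.

67.2%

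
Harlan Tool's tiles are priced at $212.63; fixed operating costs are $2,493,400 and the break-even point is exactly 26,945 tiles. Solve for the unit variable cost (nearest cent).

$120.09

Contribution per unit must be FC / Q = $2,493,400 / 26,945 = $92.5366.
Variable cost per unit = $212.63 − $92.5366 = $120.09.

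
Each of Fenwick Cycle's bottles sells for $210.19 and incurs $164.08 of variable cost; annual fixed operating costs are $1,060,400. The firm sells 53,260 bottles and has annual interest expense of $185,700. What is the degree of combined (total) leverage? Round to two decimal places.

2.03

Contribution at this volume is 53,260 × $46.11 = $2,455,818.60.
Subtracting fixed costs: EBIT = $2,455,818.60 − $1,060,400 = $1,395,418.60. Interest = $185,700.00, so EBIT − I = $1,209,718.60.
DCL = contribution ÷ (EBIT − I) = $2,455,818.60 ÷ $1,209,718.60 = 2.0301.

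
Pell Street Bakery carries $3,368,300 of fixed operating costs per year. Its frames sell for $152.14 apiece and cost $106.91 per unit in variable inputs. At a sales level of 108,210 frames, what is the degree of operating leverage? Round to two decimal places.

3.21

Contribution at this volume is 108,210 × $45.23 = $4,894,338.30.
Subtracting fixed costs: EBIT = $4,894,338.30 − $3,368,300 = $1,526,038.30.
DOL = contribution ÷ EBIT = $4,894,338.30 ÷ $1,526,038.30 = 3.2072.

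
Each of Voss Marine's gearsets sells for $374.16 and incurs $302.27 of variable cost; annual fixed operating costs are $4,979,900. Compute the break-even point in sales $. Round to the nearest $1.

CM per unit = $374.16 − $302.27 = $71.89; CM ratio = $71.89 / $374.16 = 0.1921.
Break-even sales = FC ÷ CM ratio = $4,979,900 × $374.16 / $71.89 = $25,918,478.

$25,918,478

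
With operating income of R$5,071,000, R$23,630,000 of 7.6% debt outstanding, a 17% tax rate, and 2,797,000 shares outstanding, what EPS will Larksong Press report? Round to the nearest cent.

R$0.97

Pre-tax income = R$5,071,000 − R$1,795,880.00 = R$3,275,120.00.
Net income = R$3,275,120.00 × (1 − 0.17) = R$2,718,349.60.
Per share: R$2,718,349.60 / 2,797,000 shares = R$0.97.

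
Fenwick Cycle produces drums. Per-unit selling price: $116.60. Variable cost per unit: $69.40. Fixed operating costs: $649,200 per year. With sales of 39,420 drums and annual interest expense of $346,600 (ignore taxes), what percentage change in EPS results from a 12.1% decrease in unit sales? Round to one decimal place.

Contribution at this volume is 39,420 × $47.20 = $1,860,624.00.
EBIT = $1,860,624.00 − $649,200 = $1,211,424.00.
After interest of $346,600.00, pre-tax earnings = $864,824.00.
DCL = total CM / (EBIT − I) = $1,860,624.00 / $864,824.00 = 2.1514.
EPS therefore changes by 2.1514 × (-12.1%) = -26.0%.

-26.0%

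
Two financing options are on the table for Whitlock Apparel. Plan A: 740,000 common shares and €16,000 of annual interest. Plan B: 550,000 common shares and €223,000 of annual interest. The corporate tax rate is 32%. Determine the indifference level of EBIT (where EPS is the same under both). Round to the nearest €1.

At indifference, (EBIT − 16,000)(1 − t)/740,000 = (EBIT − 223,000)(1 − t)/550,000.
Cancelling (1 − t) and cross-multiplying: 550,000·(EBIT − 16,000) = 740,000·(EBIT − 223,000).
EBIT × (740,000 − 550,000) = 223,000 × 740,000 − 16,000 × 550,000 = 156,220,000,000, so EBIT = 156,220,000,000 ÷ 190,000 = 822,210.53.

€822,211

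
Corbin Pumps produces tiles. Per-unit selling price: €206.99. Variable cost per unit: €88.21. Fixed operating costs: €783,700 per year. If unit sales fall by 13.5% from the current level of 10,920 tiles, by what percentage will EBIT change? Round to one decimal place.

Contribution at this volume is 10,920 × €118.78 = €1,297,077.60.
Subtracting fixed costs: EBIT = €1,297,077.60 − €783,700 = €513,377.60.
So DOL = total CM / EBIT = €1,297,077.60 / €513,377.60 = 2.5266.
Operating income changes by 2.5266 × -13.5% = -34.1%.

-34.1%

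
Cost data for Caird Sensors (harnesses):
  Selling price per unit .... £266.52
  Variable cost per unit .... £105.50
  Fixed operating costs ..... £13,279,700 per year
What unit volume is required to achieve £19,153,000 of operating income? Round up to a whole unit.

Unit CM = price − variable cost = £266.52 − £105.50 = £161.02.
Required volume = (fixed costs + target profit) ÷ CM = (£13,279,700 + £19,153,000) ÷ £161.02 = 201,420.32, so 201,421 harnesses.

201,421 harnesses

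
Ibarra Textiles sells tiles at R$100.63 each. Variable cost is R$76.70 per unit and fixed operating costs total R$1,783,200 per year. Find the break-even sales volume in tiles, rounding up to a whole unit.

Each unit contributes R$100.63 − R$76.70 = R$23.93.
Break-even Q = R$1,783,200 / R$23.93 = 74,517.34 → 74,518 tiles.

74,518 tiles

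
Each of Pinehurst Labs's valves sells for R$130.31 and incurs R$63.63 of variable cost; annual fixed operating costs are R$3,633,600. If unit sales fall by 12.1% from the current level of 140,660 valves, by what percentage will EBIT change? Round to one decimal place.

Contribution at this volume is 140,660 × R$66.68 = R$9,379,208.80.
Subtracting fixed costs: EBIT = R$9,379,208.80 − R$3,633,600 = R$5,745,608.80.
Degree of operating leverage = R$9,379,208.80 / R$5,745,608.80 = 1.6324.
%ΔEBIT = DOL × %ΔSales = 1.6324 × -12.1% = -19.8%.

-19.8%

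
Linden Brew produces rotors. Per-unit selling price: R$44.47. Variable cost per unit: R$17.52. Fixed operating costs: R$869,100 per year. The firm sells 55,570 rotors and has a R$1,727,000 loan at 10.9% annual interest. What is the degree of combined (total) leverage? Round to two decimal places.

At 55,570 units, contribution = 55,570 × R$26.95 = R$1,497,611.50.
EBIT = R$1,497,611.50 − R$869,100 = R$628,511.50. Interest = R$188,243.00.
DOL = R$1,497,611.50 ÷ R$628,511.50 = 2.3828; DFL = R$628,511.50 ÷ R$440,268.50 = 1.4276.
DCL = DOL × DFL = 2.3828 × 1.4276 = 3.4017.

3.40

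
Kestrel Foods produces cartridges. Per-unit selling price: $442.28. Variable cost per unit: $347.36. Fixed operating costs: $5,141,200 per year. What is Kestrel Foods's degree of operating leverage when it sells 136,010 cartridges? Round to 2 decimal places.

1.66

Contribution at this volume is 136,010 × $94.92 = $12,910,069.20.
Operating income = contribution − fixed costs = $12,910,069.20 − $5,141,200 = $7,768,869.20.
Degree of operating leverage = $12,910,069.20 / $7,768,869.20 = 1.6618.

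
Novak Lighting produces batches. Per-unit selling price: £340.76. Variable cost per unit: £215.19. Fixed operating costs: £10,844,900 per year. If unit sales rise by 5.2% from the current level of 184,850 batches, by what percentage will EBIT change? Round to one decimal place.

+9.8%

Total contribution margin = 184,850 × £125.57 = £23,211,614.50.
Operating income = contribution − fixed costs = £23,211,614.50 − £10,844,900 = £12,366,714.50.
DOL = contribution ÷ EBIT = £23,211,614.50 ÷ £12,366,714.50 = 1.8769.
Operating income changes by 1.8769 × +5.2% = +9.8%.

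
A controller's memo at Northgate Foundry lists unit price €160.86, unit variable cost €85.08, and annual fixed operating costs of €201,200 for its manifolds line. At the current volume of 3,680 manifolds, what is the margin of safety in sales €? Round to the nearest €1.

Contribution margin per unit = €160.86 − €85.08 = €75.78. Break-even units = €201,200 ÷ €75.78 = 2,655.05; break-even revenue = 2,655.05 × €160.86 = €427,092.00.
Current sales = 3,680 × €160.86 = €591,964.80.
Margin of safety = €591,964.80 − €427,092.00 = €164,873.

€164,873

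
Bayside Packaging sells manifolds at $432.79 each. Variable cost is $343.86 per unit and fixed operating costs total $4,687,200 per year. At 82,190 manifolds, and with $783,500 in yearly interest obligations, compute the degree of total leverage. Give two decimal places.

3.98

Total contribution margin = 82,190 × $88.93 = $7,309,156.70.
Operating income = contribution − fixed costs = $7,309,156.70 − $4,687,200 = $2,621,956.70. Interest = $783,500.00, so EBIT − I = $1,838,456.70.
Degree of total leverage = total CM / (EBIT − interest) = $7,309,156.70 / $1,838,456.70 = 3.9757.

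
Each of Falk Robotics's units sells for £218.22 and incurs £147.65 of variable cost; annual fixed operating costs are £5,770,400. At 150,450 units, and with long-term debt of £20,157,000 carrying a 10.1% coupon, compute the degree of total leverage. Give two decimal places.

Contribution at this volume is 150,450 × £70.57 = £10,617,256.50.
EBIT = £10,617,256.50 − £5,770,400 = £4,846,856.50. Interest = £2,035,857.00, so EBIT − I = £2,810,999.50.
Degree of total leverage = total CM / (EBIT − interest) = £10,617,256.50 / £2,810,999.50 = 3.7770.

3.78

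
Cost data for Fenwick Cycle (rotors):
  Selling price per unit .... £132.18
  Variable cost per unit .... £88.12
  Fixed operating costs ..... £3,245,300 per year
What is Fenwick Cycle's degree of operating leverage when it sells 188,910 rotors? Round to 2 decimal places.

Total contribution margin = 188,910 × £44.06 = £8,323,374.60.
EBIT = £8,323,374.60 − £3,245,300 = £5,078,074.60.
Degree of operating leverage = £8,323,374.60 / £5,078,074.60 = 1.6391.

1.64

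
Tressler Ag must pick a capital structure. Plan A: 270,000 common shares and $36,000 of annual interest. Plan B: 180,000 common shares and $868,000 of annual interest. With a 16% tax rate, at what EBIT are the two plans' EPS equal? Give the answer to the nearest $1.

$2,532,000

Set EPS_A = EPS_B: (EBIT − $36,000)(1 − 0.16) ÷ 270,000 = (EBIT − $868,000)(1 − 0.16) ÷ 180,000.
The (1 − t) factor cancels: (EBIT − 36,000) × 180,000 = (EBIT − 868,000) × 270,000.
Solving, EBIT = (868,000·270,000 − 36,000·180,000) / (270,000 − 180,000) = 227,880,000,000 / 90,000 = 2,532,000.00.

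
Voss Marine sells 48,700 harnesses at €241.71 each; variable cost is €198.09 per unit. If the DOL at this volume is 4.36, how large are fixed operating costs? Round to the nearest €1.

€1,637,071

At 48,700 units, contribution = 48,700 × €43.62 = €2,124,294.00.
DOL = contribution / EBIT, so EBIT = €2,124,294.00 / 4.36 = €487,223.39.
Fixed costs = CM − EBIT = €2,124,294.00 − €487,223.39 = €1,637,071.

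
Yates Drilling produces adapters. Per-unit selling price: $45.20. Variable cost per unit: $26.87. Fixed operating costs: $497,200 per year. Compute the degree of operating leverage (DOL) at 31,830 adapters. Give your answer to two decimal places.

6.77

At 31,830 units, contribution = 31,830 × $18.33 = $583,443.90.
Subtracting fixed costs: EBIT = $583,443.90 − $497,200 = $86,243.90.
DOL = contribution ÷ EBIT = $583,443.90 ÷ $86,243.90 = 6.7650.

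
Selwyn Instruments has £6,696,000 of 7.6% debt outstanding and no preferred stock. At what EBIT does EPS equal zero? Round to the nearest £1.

£508,896

Annual interest = 7.6% × £6,696,000 = £508,896.00.
With no preferred dividends, EPS = 0 when EBIT exactly covers interest, so the financial break-even EBIT is £508,896.00.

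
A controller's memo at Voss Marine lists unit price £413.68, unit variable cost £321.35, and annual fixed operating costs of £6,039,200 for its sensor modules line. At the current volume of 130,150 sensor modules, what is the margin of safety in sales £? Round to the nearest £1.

Contribution margin per unit = £413.68 − £321.35 = £92.33. Break-even units = £6,039,200 ÷ £92.33 = 65,408.86; break-even revenue = 65,408.86 × £413.68 = £27,058,337.01.
Current sales = 130,150 × £413.68 = £53,840,452.00.
Margin of safety = £53,840,452.00 − £27,058,337.01 = £26,782,115.

£26,782,115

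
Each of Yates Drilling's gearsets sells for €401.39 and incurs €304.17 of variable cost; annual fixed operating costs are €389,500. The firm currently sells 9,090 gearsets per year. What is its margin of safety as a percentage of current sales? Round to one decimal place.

Each unit contributes €401.39 − €304.17 = €97.22. Break-even units = €389,500 ÷ €97.22 = 4,006.38; break-even revenue = 4,006.38 × €401.39 = €1,608,119.78.
Actual sales revenue = 9,090 × €401.39 = €3,648,635.10.
Margin of safety = (€3,648,635.10 − €1,608,119.78) ÷ €3,648,635.10 = 55.9%.

55.9%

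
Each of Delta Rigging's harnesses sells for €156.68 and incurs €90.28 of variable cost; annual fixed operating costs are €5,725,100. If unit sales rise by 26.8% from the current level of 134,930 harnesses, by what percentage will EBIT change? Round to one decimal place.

+74.2%

Total contribution margin = 134,930 × €66.40 = €8,959,352.00.
Subtracting fixed costs: EBIT = €8,959,352.00 − €5,725,100 = €3,234,252.00.
So DOL = total CM / EBIT = €8,959,352.00 / €3,234,252.00 = 2.7701.
So EBIT moves 2.7701 × (+26.8%) = +74.2%.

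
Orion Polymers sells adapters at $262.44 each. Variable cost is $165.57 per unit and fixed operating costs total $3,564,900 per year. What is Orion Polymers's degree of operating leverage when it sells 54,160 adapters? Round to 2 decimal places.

Contribution at this volume is 54,160 × $96.87 = $5,246,479.20.
Operating income = contribution − fixed costs = $5,246,479.20 − $3,564,900 = $1,681,579.20.
DOL = contribution ÷ EBIT = $5,246,479.20 ÷ $1,681,579.20 = 3.1200.

3.12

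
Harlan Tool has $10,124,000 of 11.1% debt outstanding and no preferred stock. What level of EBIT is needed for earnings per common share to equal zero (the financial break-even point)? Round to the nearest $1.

Annual interest = 11.1% × $10,124,000 = $1,123,764.00.
Without preferred stock the financial break-even is simply EBIT = interest = $1,123,764.00.

$1,123,764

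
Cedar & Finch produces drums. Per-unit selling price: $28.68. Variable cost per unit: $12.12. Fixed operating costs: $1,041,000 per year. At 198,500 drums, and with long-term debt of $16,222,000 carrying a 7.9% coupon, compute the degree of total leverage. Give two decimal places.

Contribution at this volume is 198,500 × $16.56 = $3,287,160.00.
EBIT = $3,287,160.00 − $1,041,000 = $2,246,160.00. Interest = $1,281,538.00.
DOL = $3,287,160.00 ÷ $2,246,160.00 = 1.4635; DFL = $2,246,160.00 ÷ $964,622.00 = 2.3285.
DCL = DOL × DFL = 1.4635 × 2.3285 = 3.4078.

3.41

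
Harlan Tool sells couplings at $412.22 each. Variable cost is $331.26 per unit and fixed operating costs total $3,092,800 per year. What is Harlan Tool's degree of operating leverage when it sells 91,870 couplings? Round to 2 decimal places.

Total contribution margin = 91,870 × $80.96 = $7,437,795.20.
EBIT = $7,437,795.20 − $3,092,800 = $4,344,995.20.
Degree of operating leverage = $7,437,795.20 / $4,344,995.20 = 1.7118.

1.71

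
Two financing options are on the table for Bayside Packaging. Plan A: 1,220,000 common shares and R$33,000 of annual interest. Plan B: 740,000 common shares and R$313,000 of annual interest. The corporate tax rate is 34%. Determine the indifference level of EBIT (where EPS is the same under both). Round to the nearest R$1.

Set EPS_A = EPS_B: (EBIT − R$33,000)(1 − 0.34) ÷ 1,220,000 = (EBIT − R$313,000)(1 − 0.34) ÷ 740,000.
Cancelling (1 − t) and cross-multiplying: 740,000·(EBIT − 33,000) = 1,220,000·(EBIT − 313,000).
Solving, EBIT = (313,000·1,220,000 − 33,000·740,000) / (1,220,000 − 740,000) = 357,440,000,000 / 480,000 = 744,666.67.

R$744,667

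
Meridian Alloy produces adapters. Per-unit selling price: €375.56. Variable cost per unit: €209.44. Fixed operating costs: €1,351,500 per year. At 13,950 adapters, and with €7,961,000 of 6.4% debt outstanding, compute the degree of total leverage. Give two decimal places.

5.08

At 13,950 units, contribution = 13,950 × €166.12 = €2,317,374.00.
Operating income = contribution − fixed costs = €2,317,374.00 − €1,351,500 = €965,874.00. Interest = €509,504.00, so EBIT − I = €456,370.00.
DCL = contribution ÷ (EBIT − I) = €2,317,374.00 ÷ €456,370.00 = 5.0778.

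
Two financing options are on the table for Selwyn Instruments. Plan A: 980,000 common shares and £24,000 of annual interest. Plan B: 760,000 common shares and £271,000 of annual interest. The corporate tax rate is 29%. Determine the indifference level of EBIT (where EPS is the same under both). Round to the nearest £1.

£1,124,273

At indifference, (EBIT − 24,000)(1 − t)/980,000 = (EBIT − 271,000)(1 − t)/760,000.
Cancelling (1 − t) and cross-multiplying: 760,000·(EBIT − 24,000) = 980,000·(EBIT − 271,000).
EBIT × (980,000 − 760,000) = 271,000 × 980,000 − 24,000 × 760,000 = 247,340,000,000, so EBIT = 247,340,000,000 ÷ 220,000 = 1,124,272.73.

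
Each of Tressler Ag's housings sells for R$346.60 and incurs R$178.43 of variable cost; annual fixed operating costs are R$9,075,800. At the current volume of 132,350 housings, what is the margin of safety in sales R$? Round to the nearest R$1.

R$27,167,198

Contribution margin per unit = R$346.60 − R$178.43 = R$168.17. Break-even units = R$9,075,800 ÷ R$168.17 = 53,968.01; break-even revenue = 53,968.01 × R$346.60 = R$18,705,311.77.
Actual sales revenue = 132,350 × R$346.60 = R$45,872,510.00.
Margin of safety = R$45,872,510.00 − R$18,705,311.77 = R$27,167,198.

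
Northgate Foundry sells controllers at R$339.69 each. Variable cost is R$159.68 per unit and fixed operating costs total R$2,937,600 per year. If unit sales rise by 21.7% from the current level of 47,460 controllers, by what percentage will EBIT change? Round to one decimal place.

+33.1%

At 47,460 units, contribution = 47,460 × R$180.01 = R$8,543,274.60.
Subtracting fixed costs: EBIT = R$8,543,274.60 − R$2,937,600 = R$5,605,674.60.
Degree of operating leverage = R$8,543,274.60 / R$5,605,674.60 = 1.5240.
Operating income changes by 1.5240 × +21.7% = +33.1%.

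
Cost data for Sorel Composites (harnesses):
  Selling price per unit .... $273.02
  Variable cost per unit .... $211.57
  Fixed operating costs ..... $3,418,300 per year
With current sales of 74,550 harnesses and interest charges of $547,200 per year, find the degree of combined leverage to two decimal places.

7.44

At 74,550 units, contribution = 74,550 × $61.45 = $4,581,097.50.
EBIT = $4,581,097.50 − $3,418,300 = $1,162,797.50. Interest = $547,200.00.
DOL = $4,581,097.50 ÷ $1,162,797.50 = 3.9397; DFL = $1,162,797.50 ÷ $615,597.50 = 1.8889.
Combined leverage = 3.9397 × 1.8889 = 7.4417.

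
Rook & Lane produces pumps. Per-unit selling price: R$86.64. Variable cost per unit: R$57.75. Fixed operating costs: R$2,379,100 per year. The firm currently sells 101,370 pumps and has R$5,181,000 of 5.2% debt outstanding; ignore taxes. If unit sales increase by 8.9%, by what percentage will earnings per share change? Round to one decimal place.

Total contribution margin = 101,370 × R$28.89 = R$2,928,579.30.
EBIT = R$2,928,579.30 − R$2,379,100 = R$549,479.30.
After interest of R$269,412.00, pre-tax earnings = R$280,067.30.
Degree of combined leverage = contribution ÷ (EBIT − I) = R$2,928,579.30 ÷ R$280,067.30 = 10.4567.
%ΔEPS = DCL × %ΔSales = 10.4567 × +8.9% = +93.1%.

+93.1%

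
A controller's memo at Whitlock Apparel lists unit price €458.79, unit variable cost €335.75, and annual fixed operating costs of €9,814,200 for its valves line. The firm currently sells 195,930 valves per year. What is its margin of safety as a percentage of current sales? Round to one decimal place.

59.3%

Contribution margin per unit = €458.79 − €335.75 = €123.04. Break-even units = €9,814,200 ÷ €123.04 = 79,764.30; break-even revenue = 79,764.30 × €458.79 = €36,595,065.17.
Current sales = 195,930 × €458.79 = €89,890,724.70.
Margin of safety = (€89,890,724.70 − €36,595,065.17) ÷ €89,890,724.70 = 59.3%.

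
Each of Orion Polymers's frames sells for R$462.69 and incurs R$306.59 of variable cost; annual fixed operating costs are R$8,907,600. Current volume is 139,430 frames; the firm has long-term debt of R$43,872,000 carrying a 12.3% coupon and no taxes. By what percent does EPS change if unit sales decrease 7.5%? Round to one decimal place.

-21.9%

At 139,430 units, contribution = 139,430 × R$156.10 = R$21,765,023.00.
EBIT = R$21,765,023.00 − R$8,907,600 = R$12,857,423.00.
Interest = R$5,396,256.00, so EBIT − I = R$7,461,167.00.
Degree of combined leverage = contribution ÷ (EBIT − I) = R$21,765,023.00 ÷ R$7,461,167.00 = 2.9171.
%ΔEPS = DCL × %ΔSales = 2.9171 × -7.5% = -21.9%.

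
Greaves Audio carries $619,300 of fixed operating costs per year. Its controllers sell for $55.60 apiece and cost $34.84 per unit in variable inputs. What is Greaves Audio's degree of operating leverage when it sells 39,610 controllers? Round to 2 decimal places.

At 39,610 units, contribution = 39,610 × $20.76 = $822,303.60.
Subtracting fixed costs: EBIT = $822,303.60 − $619,300 = $203,003.60.
DOL = contribution ÷ EBIT = $822,303.60 ÷ $203,003.60 = 4.0507.

4.05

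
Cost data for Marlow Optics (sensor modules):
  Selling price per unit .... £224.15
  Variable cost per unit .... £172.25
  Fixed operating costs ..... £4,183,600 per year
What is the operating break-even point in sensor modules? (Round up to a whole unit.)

80,609 sensor modules

Unit CM = price − variable cost = £224.15 − £172.25 = £51.90.
Units to break even: £4,183,600 ÷ £51.90 = 80,608.86, rounded up to 80,609.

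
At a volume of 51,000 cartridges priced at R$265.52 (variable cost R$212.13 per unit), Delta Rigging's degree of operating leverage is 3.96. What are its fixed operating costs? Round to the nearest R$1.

Total contribution margin = 51,000 × R$53.39 = R$2,722,890.00.
DOL = contribution / EBIT, so EBIT = R$2,722,890.00 / 3.96 = R$687,598.48.
Fixed costs = CM − EBIT = R$2,722,890.00 − R$687,598.48 = R$2,035,292.

R$2,035,292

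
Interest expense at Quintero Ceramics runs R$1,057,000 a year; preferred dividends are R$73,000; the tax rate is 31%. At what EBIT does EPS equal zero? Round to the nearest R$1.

R$1,162,797

Grossing the preferred dividend up to pre-tax terms: R$73,000 / (1 − 0.31) = R$105,797.10.
EPS = 0 when EBIT covers interest plus the pre-tax preferred burden: R$1,057,000 + R$105,797.10 = R$1,162,797.10.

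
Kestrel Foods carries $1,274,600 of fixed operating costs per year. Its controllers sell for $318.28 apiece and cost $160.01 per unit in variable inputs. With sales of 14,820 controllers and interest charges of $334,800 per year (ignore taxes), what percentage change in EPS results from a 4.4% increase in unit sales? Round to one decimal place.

Total contribution margin = 14,820 × $158.27 = $2,345,561.40.
Operating income = contribution − fixed costs = $2,345,561.40 − $1,274,600 = $1,070,961.40.
After interest of $334,800.00, pre-tax earnings = $736,161.40.
DCL = total CM / (EBIT − I) = $2,345,561.40 / $736,161.40 = 3.1862.
EPS therefore changes by 3.1862 × (+4.4%) = +14.0%.

+14.0%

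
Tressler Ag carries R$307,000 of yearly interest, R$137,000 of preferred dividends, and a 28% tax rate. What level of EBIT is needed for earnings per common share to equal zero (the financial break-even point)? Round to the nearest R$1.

Preferred dividends are paid after tax, so their pre-tax equivalent is R$137,000 ÷ (1 − 0.28) = R$190,277.78.
Financial break-even EBIT = interest + D_p ÷ (1 − t) = R$307,000 + R$190,277.78 = R$497,277.78.

R$497,278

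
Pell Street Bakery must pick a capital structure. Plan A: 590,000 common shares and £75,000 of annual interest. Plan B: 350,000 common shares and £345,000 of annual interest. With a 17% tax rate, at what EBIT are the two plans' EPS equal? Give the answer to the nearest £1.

Set EPS_A = EPS_B: (EBIT − £75,000)(1 − 0.17) ÷ 590,000 = (EBIT − £345,000)(1 − 0.17) ÷ 350,000.
The (1 − t) factor cancels: (EBIT − 75,000) × 350,000 = (EBIT − 345,000) × 590,000.
EBIT × (590,000 − 350,000) = 345,000 × 590,000 − 75,000 × 350,000 = 177,300,000,000, so EBIT = 177,300,000,000 ÷ 240,000 = 738,750.00.

£738,750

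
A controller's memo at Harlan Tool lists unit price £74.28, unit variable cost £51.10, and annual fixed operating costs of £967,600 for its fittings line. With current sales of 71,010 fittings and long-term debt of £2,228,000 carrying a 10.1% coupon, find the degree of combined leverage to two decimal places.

3.63

Total contribution margin = 71,010 × £23.18 = £1,646,011.80.
Subtracting fixed costs: EBIT = £1,646,011.80 − £967,600 = £678,411.80. Interest = £225,028.00.
DOL = £1,646,011.80 ÷ £678,411.80 = 2.4263; DFL = £678,411.80 ÷ £453,383.80 = 1.4963.
DCL = DOL × DFL = 2.4263 × 1.4963 = 3.6305.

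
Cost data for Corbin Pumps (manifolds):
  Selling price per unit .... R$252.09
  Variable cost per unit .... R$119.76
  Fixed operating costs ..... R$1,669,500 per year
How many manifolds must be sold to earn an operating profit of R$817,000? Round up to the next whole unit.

Contribution margin per unit = R$252.09 − R$119.76 = R$132.33.
Required volume = (fixed costs + target profit) ÷ CM = (R$1,669,500 + R$817,000) ÷ R$132.33 = 18,790.15, so 18,791 manifolds.

18,791 manifolds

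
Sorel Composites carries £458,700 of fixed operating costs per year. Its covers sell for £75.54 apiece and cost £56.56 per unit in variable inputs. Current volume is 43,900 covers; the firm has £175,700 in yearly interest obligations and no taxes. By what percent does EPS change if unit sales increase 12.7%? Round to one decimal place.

Contribution at this volume is 43,900 × £18.98 = £833,222.00.
Subtracting fixed costs: EBIT = £833,222.00 − £458,700 = £374,522.00.
Interest = £175,700.00, so EBIT − I = £198,822.00.
Degree of combined leverage = contribution ÷ (EBIT − I) = £833,222.00 ÷ £198,822.00 = 4.1908.
EPS therefore changes by 4.1908 × (+12.7%) = +53.2%.

+53.2%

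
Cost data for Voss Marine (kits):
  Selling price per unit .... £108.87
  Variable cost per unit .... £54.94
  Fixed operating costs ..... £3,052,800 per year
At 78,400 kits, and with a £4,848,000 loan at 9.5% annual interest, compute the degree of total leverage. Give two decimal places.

At 78,400 units, contribution = 78,400 × £53.93 = £4,228,112.00.
Operating income = contribution − fixed costs = £4,228,112.00 − £3,052,800 = £1,175,312.00. Interest = £460,560.00.
DOL = £4,228,112.00 ÷ £1,175,312.00 = 3.5974; DFL = £1,175,312.00 ÷ £714,752.00 = 1.6444.
Combined leverage = 3.5974 × 1.6444 = 5.9156.

5.92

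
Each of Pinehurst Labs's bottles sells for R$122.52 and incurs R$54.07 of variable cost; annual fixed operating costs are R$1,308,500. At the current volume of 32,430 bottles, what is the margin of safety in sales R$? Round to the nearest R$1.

Each unit contributes R$122.52 − R$54.07 = R$68.45. Break-even units = R$1,308,500 ÷ R$68.45 = 19,116.14; break-even revenue = 19,116.14 × R$122.52 = R$2,342,109.86.
Current sales = 32,430 × R$122.52 = R$3,973,323.60.
Margin of safety = R$3,973,323.60 − R$2,342,109.86 = R$1,631,214.

R$1,631,214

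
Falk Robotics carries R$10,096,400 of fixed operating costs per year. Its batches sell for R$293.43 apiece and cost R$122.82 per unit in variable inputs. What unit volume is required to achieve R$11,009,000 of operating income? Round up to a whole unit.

Unit CM = price − variable cost = R$293.43 − R$122.82 = R$170.61.
Need Q such that Q × R$170.61 − R$10,096,400 = R$11,009,000, i.e. Q = R$21,105,400 / R$170.61 = 123,705.53 → 123,706.

123,706 batches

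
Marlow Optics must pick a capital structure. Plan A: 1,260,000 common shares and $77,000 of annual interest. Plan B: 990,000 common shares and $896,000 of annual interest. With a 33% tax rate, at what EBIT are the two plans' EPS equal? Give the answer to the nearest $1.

At indifference, (EBIT − 77,000)(1 − t)/1,260,000 = (EBIT − 896,000)(1 − t)/990,000.
Cancelling (1 − t) and cross-multiplying: 990,000·(EBIT − 77,000) = 1,260,000·(EBIT − 896,000).
EBIT × (1,260,000 − 990,000) = 896,000 × 1,260,000 − 77,000 × 990,000 = 1,052,730,000,000, so EBIT = 1,052,730,000,000 ÷ 270,000 = 3,899,000.00.

$3,899,000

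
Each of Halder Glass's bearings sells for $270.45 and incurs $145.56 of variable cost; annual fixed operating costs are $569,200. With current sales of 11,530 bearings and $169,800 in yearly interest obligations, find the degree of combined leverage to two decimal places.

2.05

Contribution at this volume is 11,530 × $124.89 = $1,439,981.70.
EBIT = $1,439,981.70 − $569,200 = $870,781.70. Interest = $169,800.00.
DOL = $1,439,981.70 ÷ $870,781.70 = 1.6537; DFL = $870,781.70 ÷ $700,981.70 = 1.2422.
Combined leverage = 1.6537 × 1.2422 = 2.0542.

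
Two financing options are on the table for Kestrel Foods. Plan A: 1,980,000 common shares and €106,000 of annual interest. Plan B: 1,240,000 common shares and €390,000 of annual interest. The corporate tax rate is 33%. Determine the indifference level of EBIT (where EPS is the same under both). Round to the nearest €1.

At indifference, (EBIT − 106,000)(1 − t)/1,980,000 = (EBIT − 390,000)(1 − t)/1,240,000.
Cancelling (1 − t) and cross-multiplying: 1,240,000·(EBIT − 106,000) = 1,980,000·(EBIT − 390,000).
EBIT × (1,980,000 − 1,240,000) = 390,000 × 1,980,000 − 106,000 × 1,240,000 = 640,760,000,000, so EBIT = 640,760,000,000 ÷ 740,000 = 865,891.89.

€865,892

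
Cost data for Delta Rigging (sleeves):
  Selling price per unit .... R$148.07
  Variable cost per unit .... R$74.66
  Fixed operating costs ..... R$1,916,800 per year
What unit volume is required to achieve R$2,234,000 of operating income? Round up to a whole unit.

56,543 sleeves

Contribution margin per unit = R$148.07 − R$74.66 = R$73.41.
Units = (FC + target) / CM = (R$1,916,800 + R$2,234,000) / R$73.41 = 56,542.71, so 56,543 sleeves.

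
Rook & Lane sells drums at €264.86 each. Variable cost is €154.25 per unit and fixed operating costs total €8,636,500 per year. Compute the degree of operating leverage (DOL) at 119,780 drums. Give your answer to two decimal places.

2.87

Contribution at this volume is 119,780 × €110.61 = €13,248,865.80.
EBIT = €13,248,865.80 − €8,636,500 = €4,612,365.80.
So DOL = total CM / EBIT = €13,248,865.80 / €4,612,365.80 = 2.8725.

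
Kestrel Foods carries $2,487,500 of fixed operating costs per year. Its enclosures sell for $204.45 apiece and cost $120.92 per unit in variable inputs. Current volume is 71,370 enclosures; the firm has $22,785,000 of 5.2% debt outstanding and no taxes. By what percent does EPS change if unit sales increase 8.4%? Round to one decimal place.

+21.9%

At 71,370 units, contribution = 71,370 × $83.53 = $5,961,536.10.
Subtracting fixed costs: EBIT = $5,961,536.10 − $2,487,500 = $3,474,036.10.
Interest = $1,184,820.00, so EBIT − I = $2,289,216.10.
Degree of combined leverage = contribution ÷ (EBIT − I) = $5,961,536.10 ÷ $2,289,216.10 = 2.6042.
EPS therefore changes by 2.6042 × (+8.4%) = +21.9%.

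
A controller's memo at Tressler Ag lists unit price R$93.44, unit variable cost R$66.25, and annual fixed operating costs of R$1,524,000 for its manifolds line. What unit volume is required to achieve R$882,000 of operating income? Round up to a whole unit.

Unit CM = price − variable cost = R$93.44 − R$66.25 = R$27.19.
Units = (FC + target) / CM = (R$1,524,000 + R$882,000) / R$27.19 = 88,488.41, so 88,489 manifolds.

88,489 manifolds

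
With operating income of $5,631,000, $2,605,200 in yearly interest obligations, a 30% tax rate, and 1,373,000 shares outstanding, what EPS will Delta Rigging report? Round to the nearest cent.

$1.54

Interest = $2,605,200.00, so EBT = $5,631,000 − $2,605,200.00 = $3,025,800.00.
Net income = $3,025,800.00 × (1 − 0.30) = $2,118,060.00.
EPS = $2,118,060.00 ÷ 1,373,000 = $1.54.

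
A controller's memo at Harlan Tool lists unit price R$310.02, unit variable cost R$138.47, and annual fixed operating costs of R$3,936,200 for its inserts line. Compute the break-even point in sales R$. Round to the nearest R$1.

CM per unit = R$310.02 − R$138.47 = R$171.55; CM ratio = R$171.55 / R$310.02 = 0.5534.
Break-even sales = FC ÷ CM ratio = R$3,936,200 × R$310.02 / R$171.55 = R$7,113,382.

R$7,113,382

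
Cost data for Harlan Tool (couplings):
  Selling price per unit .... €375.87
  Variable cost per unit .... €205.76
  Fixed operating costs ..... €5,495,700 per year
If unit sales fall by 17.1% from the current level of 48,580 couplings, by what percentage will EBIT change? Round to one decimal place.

Contribution at this volume is 48,580 × €170.11 = €8,263,943.80.
Subtracting fixed costs: EBIT = €8,263,943.80 − €5,495,700 = €2,768,243.80.
DOL = contribution ÷ EBIT = €8,263,943.80 ÷ €2,768,243.80 = 2.9853.
So EBIT moves 2.9853 × (-17.1%) = -51.0%.

-51.0%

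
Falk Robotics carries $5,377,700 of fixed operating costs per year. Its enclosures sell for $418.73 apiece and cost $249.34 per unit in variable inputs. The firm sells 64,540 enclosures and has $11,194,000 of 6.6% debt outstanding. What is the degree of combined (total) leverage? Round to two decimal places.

2.27

Contribution at this volume is 64,540 × $169.39 = $10,932,430.60.
Operating income = contribution − fixed costs = $10,932,430.60 − $5,377,700 = $5,554,730.60. Interest = $738,804.00, so EBIT − I = $4,815,926.60.
Degree of total leverage = total CM / (EBIT − interest) = $10,932,430.60 / $4,815,926.60 = 2.2701.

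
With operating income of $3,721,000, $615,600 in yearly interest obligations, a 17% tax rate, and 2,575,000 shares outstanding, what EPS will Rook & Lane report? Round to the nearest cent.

$1.00

Pre-tax income = $3,721,000 − $615,600.00 = $3,105,400.00.
After tax at 17%: net income = $3,105,400.00 × 0.83 = $2,577,482.00.
Per share: $2,577,482.00 / 2,575,000 shares = $1.00.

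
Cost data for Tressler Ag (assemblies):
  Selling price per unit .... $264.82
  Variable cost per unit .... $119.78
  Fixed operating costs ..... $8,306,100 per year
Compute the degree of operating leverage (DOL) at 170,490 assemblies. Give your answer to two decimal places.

1.51

Contribution at this volume is 170,490 × $145.04 = $24,727,869.60.
EBIT = $24,727,869.60 − $8,306,100 = $16,421,769.60.
DOL = contribution ÷ EBIT = $24,727,869.60 ÷ $16,421,769.60 = 1.5058.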